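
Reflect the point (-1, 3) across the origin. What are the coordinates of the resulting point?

Reflection across origin: (-1, 3) → (1, -3)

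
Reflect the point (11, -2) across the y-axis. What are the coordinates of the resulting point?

Reflection across y-axis: (11, -2) → (-11, -2)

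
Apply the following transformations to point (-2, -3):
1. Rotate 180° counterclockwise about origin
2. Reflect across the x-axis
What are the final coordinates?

Step 1: Rotate 180° → (2, 3)
Step 2: Reflect across x-axis → (2, -3)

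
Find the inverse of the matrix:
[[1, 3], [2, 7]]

For [[a,b],[c,d]], inverse = (1/det)·[[d,-b],[-c,a]]
det = (1)(7) - (3)(2) = 7 - 6 = 1
Inverse = [[7, -3], [-2, 1]]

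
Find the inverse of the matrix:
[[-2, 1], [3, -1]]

For [[a,b],[c,d]], inverse = (1/det)·[[d,-b],[-c,a]]
det = (-2)(-1) - (1)(3) = 2 - 3 = -1
Inverse = (1/-1)·[[-1, -1], [-3, -2]]
= [[1, 1], [3, 2]]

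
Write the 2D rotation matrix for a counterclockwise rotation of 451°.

Rotation matrix formula: [[cos θ, -sin θ], [sin θ, cos θ]]
For θ = 451°:
cos(451°) = -0.0175
sin(451°) = 0.9998
Result: [[-0.0175, -0.9998], [0.9998, -0.0175]]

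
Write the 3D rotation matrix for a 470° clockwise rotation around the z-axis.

Rotation matrix for clockwise 470° around z-axis:
A clockwise rotation by 470° is a counterclockwise rotation by -470°.
cos(-470°) = -0.3420, sin(-470°) = -0.9397
Result: [[-0.3420, 0.9397, 0], [-0.9397, -0.3420, 0], [0, 0, 1]]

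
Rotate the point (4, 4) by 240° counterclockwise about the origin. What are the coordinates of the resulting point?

Rotation matrix for 240°: [[cos 240°, -sin 240°], [sin 240°, cos 240°]] ≈ [[-0.500000, 0.866025], [-0.866025, -0.500000]]
[[-0.500000, 0.866025], [-0.866025, -0.500000]] × [4, 4]ᵀ ≈ [1.4641, -5.4641]ᵀ
Result: (1.4641, -5.4641)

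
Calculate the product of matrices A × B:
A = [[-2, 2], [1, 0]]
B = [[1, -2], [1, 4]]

Matrix multiplication:
C[0][0] = -2×1 + 2×1 = 0
C[0][1] = -2×-2 + 2×4 = 12
C[1][0] = 1×1 + 0×1 = 1
C[1][1] = 1×-2 + 0×4 = -2
Result: [[0, 12], [1, -2]]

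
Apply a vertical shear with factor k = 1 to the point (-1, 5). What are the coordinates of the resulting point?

Shear matrix for vertical shear with factor k = 1:
[[1, 0], [1, 1]]
Result: (-1, 5) → (-1, 4)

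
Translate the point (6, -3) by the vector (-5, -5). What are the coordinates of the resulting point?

Translation by (-5, -5) (homogeneous matrix [[1, 0, -5], [0, 1, -5], [0, 0, 1]]):
x' = 6 + -5 = 1
y' = -3 + -5 = -8
Result: (1, -8)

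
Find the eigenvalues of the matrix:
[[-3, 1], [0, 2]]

Characteristic equation: det(A - λI) = 0
λ² - (trace)λ + (det) = 0
trace = -3 + 2 = -1, det = (-3)(2) - (1)(0) = -6
λ² - (-1)λ + (-6) = 0
λ = (-1 ± √((-1)² - 4·(-6))) / 2 = (-1 ± √25) / 2
Solving: λ = -3, 2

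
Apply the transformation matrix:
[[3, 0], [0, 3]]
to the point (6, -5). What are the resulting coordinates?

Matrix multiplication:
[[3, 0], [0, 3]] × [6, -5]ᵀ
= [(3)(6) + (0)(-5), (0)(6) + (3)(-5)]ᵀ
= [18, -15]ᵀ
Result: (18, -15)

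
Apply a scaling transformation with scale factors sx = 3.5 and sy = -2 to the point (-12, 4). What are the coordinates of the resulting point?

Scaling matrix:
[[3.50, 0], [0, -2]]
Result: (-12 × 3.5, 4 × -2) = (-42, -8)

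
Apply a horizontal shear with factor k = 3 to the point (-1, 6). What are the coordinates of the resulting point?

Shear matrix for horizontal shear with factor k = 3:
[[1, 3], [0, 1]]
Result: (-1, 6) → (17, 6)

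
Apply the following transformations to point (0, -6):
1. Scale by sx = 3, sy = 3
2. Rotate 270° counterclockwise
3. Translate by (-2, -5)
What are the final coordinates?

Step 1: Scale → (0, -18)
Step 2: Rotate 270° → (-18, 0)
Step 3: Translate → (-20, -5)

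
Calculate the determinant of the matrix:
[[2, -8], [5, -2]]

For a 2×2 matrix [[a, b], [c, d]], det = ad - bc
det = (2)(-2) - (-8)(5) = -4 - -40 = 36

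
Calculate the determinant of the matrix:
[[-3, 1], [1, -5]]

For a 2×2 matrix [[a, b], [c, d]], det = ad - bc
det = (-3)(-5) - (1)(1) = 15 - 1 = 14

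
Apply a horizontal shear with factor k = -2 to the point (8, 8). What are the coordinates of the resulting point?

Shear matrix for horizontal shear with factor k = -2:
[[1, -2], [0, 1]]
Result: (8, 8) → (-8, 8)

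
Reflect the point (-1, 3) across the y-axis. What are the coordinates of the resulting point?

Reflection across y-axis: (-1, 3) → (1, 3)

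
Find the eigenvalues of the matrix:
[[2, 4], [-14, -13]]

Characteristic equation: det(A - λI) = 0
λ² - (trace)λ + (det) = 0
trace = 2 + -13 = -11, det = (2)(-13) - (4)(-14) = 30
λ² - (-11)λ + (30) = 0
λ = (-11 ± √((-11)² - 4·(30))) / 2 = (-11 ± √1) / 2
Solving: λ = -6, -5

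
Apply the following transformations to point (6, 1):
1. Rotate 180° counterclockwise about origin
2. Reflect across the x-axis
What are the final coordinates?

Step 1: Rotate 180° → (-6, -1)
Step 2: Reflect across x-axis → (-6, 1)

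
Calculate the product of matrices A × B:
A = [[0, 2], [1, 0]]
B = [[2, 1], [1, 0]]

Matrix multiplication:
C[0][0] = 0×2 + 2×1 = 2
C[0][1] = 0×1 + 2×0 = 0
C[1][0] = 1×2 + 0×1 = 2
C[1][1] = 1×1 + 0×0 = 1
Result: [[2, 0], [2, 1]]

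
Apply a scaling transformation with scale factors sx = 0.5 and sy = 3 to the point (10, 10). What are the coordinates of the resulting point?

Scaling matrix:
[[0.50, 0], [0, 3]]
Result: (10 × 0.5, 10 × 3) = (5, 30)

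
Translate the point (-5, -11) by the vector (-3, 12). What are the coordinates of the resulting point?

Translation by (-3, 12) (homogeneous matrix [[1, 0, -3], [0, 1, 12], [0, 0, 1]]):
x' = -5 + -3 = -8
y' = -11 + 12 = 1
Result: (-8, 1)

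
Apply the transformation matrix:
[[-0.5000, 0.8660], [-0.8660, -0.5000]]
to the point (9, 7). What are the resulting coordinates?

Matrix multiplication:
[[-0.5000, 0.8660], [-0.8660, -0.5000]] × [9, 7]ᵀ
= [(-0.5000)(9) + (0.8660)(7), (-0.8660)(9) + (-0.5000)(7)]ᵀ
= [1.5620, -11.2940]ᵀ
Result: (1.5620, -11.2940)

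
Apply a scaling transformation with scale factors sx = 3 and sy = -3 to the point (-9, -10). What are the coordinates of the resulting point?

Scaling matrix:
[[3, 0], [0, -3]]
Result: (-9 × 3, -10 × -3) = (-27, 30)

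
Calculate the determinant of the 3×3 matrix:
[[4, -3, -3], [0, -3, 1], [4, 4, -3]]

Expansion along first row:
det = 4·det([[-3,1],[4,-3]]) - -3·det([[0,1],[4,-3]]) + -3·det([[0,-3],[4,4]])
    = 4·(-3·-3 - 1·4) - -3·(0·-3 - 1·4) + -3·(0·4 - -3·4)
    = 4·5 - -3·-4 + -3·12
    = 20 + -12 + -36 = -28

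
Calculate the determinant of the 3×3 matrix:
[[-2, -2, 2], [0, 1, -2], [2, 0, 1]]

Expansion along first row:
det = -2·det([[1,-2],[0,1]]) - -2·det([[0,-2],[2,1]]) + 2·det([[0,1],[2,0]])
    = -2·(1·1 - -2·0) - -2·(0·1 - -2·2) + 2·(0·0 - 1·2)
    = -2·1 - -2·4 + 2·-2
    = -2 + 8 + -4 = 2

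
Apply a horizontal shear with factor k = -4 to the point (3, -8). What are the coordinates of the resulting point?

Shear matrix for horizontal shear with factor k = -4:
[[1, -4], [0, 1]]
Result: (3, -8) → (35, -8)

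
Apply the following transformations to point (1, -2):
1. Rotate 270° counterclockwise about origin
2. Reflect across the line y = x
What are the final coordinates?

Step 1: Rotate 270° → (-2, -1)
Step 2: Reflect across line y = x → (-1, -2)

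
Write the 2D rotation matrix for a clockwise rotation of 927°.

Rotation matrix formula: [[cos θ, -sin θ], [sin θ, cos θ]]
A clockwise rotation by 927° is equivalent to a counterclockwise rotation by -927°.
For θ = -927°:
cos(-927°) = -0.8910
sin(-927°) = 0.4540
Result: [[-0.8910, -0.4540], [0.4540, -0.8910]]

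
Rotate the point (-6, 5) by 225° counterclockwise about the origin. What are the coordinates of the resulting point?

Rotation matrix for 225°: [[cos 225°, -sin 225°], [sin 225°, cos 225°]] ≈ [[-0.707107, 0.707107], [-0.707107, -0.707107]]
[[-0.707107, 0.707107], [-0.707107, -0.707107]] × [-6, 5]ᵀ ≈ [7.7782, 0.7071]ᵀ
Result: (7.7782, 0.7071)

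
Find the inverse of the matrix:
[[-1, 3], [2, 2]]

For [[a,b],[c,d]], inverse = (1/det)·[[d,-b],[-c,a]]
det = (-1)(2) - (3)(2) = -2 - 6 = -8
Inverse = (1/-8)·[[2, -3], [-2, -1]]
= [[-1/4, 3/8], [1/4, 1/8]]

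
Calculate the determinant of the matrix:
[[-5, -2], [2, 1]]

For a 2×2 matrix [[a, b], [c, d]], det = ad - bc
det = (-5)(1) - (-2)(2) = -5 - -4 = -1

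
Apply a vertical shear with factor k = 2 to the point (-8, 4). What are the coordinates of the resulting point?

Shear matrix for vertical shear with factor k = 2:
[[1, 0], [2, 1]]
Result: (-8, 4) → (-8, -12)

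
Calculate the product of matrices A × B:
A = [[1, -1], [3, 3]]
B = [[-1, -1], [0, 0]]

Matrix multiplication:
C[0][0] = 1×-1 + -1×0 = -1
C[0][1] = 1×-1 + -1×0 = -1
C[1][0] = 3×-1 + 3×0 = -3
C[1][1] = 3×-1 + 3×0 = -3
Result: [[-1, -1], [-3, -3]]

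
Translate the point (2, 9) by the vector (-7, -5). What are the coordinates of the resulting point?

Translation by (-7, -5) (homogeneous matrix [[1, 0, -7], [0, 1, -5], [0, 0, 1]]):
x' = 2 + -7 = -5
y' = 9 + -5 = 4
Result: (-5, 4)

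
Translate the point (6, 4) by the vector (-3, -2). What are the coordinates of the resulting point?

Translation by (-3, -2) (homogeneous matrix [[1, 0, -3], [0, 1, -2], [0, 0, 1]]):
x' = 6 + -3 = 3
y' = 4 + -2 = 2
Result: (3, 2)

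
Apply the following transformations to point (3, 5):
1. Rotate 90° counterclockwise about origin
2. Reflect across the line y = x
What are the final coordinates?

Step 1: Rotate 90° → (-5, 3)
Step 2: Reflect across line y = x → (3, -5)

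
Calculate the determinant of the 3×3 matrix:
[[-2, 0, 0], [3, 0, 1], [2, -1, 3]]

Expansion along first row:
det = -2·det([[0,1],[-1,3]]) - 0·det([[3,1],[2,3]]) + 0·det([[3,0],[2,-1]])
    = -2·(0·3 - 1·-1) - 0·(3·3 - 1·2) + 0·(3·-1 - 0·2)
    = -2·1 - 0·7 + 0·-3
    = -2 + 0 + 0 = -2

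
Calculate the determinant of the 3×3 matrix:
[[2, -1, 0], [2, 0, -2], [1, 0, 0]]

Expansion along first row:
det = 2·det([[0,-2],[0,0]]) - -1·det([[2,-2],[1,0]]) + 0·det([[2,0],[1,0]])
    = 2·(0·0 - -2·0) - -1·(2·0 - -2·1) + 0·(2·0 - 0·1)
    = 2·0 - -1·2 + 0·0
    = 0 + 2 + 0 = 2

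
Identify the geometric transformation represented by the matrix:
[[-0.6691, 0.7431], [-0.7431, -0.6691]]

This matrix represents: rotation by 228° counterclockwise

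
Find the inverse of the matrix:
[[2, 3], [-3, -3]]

For [[a,b],[c,d]], inverse = (1/det)·[[d,-b],[-c,a]]
det = (2)(-3) - (3)(-3) = -6 - -9 = 3
Inverse = (1/3)·[[-3, -3], [3, 2]]
= [[-1, -1], [1, 2/3]]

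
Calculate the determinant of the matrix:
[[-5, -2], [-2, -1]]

For a 2×2 matrix [[a, b], [c, d]], det = ad - bc
det = (-5)(-1) - (-2)(-2) = 5 - 4 = 1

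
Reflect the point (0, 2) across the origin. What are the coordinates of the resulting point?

Reflection across origin: (0, 2) → (0, -2)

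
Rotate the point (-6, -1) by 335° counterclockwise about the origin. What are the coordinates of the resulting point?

Rotation matrix for 335°: [[cos 335°, -sin 335°], [sin 335°, cos 335°]] ≈ [[0.906308, 0.422618], [-0.422618, 0.906308]]
[[0.906308, 0.422618], [-0.422618, 0.906308]] × [-6, -1]ᵀ ≈ [-5.8605, 1.6294]ᵀ
Result: (-5.8605, 1.6294)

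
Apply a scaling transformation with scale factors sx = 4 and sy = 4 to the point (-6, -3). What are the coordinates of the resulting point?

Scaling matrix:
[[4, 0], [0, 4]]
Result: (-6 × 4, -3 × 4) = (-24, -12)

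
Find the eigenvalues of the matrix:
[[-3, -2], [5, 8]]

Characteristic equation: det(A - λI) = 0
λ² - (trace)λ + (det) = 0
trace = -3 + 8 = 5, det = (-3)(8) - (-2)(5) = -14
λ² - (5)λ + (-14) = 0
λ = (5 ± √((5)² - 4·(-14))) / 2 = (5 ± √81) / 2
Solving: λ = -2, 7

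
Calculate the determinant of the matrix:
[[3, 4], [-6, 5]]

For a 2×2 matrix [[a, b], [c, d]], det = ad - bc
det = (3)(5) - (4)(-6) = 15 - -24 = 39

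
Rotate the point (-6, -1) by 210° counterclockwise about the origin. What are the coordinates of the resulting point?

Rotation matrix for 210°: [[cos 210°, -sin 210°], [sin 210°, cos 210°]] ≈ [[-0.866025, 0.500000], [-0.500000, -0.866025]]
[[-0.866025, 0.500000], [-0.500000, -0.866025]] × [-6, -1]ᵀ ≈ [4.6962, 3.8660]ᵀ
Result: (4.6962, 3.8660)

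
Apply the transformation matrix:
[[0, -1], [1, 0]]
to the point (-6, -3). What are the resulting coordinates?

Matrix multiplication:
[[0, -1], [1, 0]] × [-6, -3]ᵀ
= [(0)(-6) + (-1)(-3), (1)(-6) + (0)(-3)]ᵀ
= [3, -6]ᵀ
Result: (3, -6)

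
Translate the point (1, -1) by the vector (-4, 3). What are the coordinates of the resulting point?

Translation by (-4, 3) (homogeneous matrix [[1, 0, -4], [0, 1, 3], [0, 0, 1]]):
x' = 1 + -4 = -3
y' = -1 + 3 = 2
Result: (-3, 2)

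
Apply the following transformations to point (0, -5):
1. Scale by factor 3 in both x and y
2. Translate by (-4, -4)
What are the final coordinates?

Step 1: Scale (0, -5) by 3 → (0, -15)
Step 2: Translate by (-4, -4) → (-4, -19)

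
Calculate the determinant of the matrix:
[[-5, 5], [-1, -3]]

For a 2×2 matrix [[a, b], [c, d]], det = ad - bc
det = (-5)(-3) - (5)(-1) = 15 - -5 = 20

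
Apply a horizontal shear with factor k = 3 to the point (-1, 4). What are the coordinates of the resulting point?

Shear matrix for horizontal shear with factor k = 3:
[[1, 3], [0, 1]]
Result: (-1, 4) → (11, 4)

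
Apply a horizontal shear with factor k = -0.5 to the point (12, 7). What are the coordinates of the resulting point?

Shear matrix for horizontal shear with factor k = -0.5:
[[1, -0.50], [0, 1]]
Result: (12, 7) → (8.5, 7)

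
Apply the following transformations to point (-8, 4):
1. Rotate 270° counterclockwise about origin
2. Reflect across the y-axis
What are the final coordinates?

Step 1: Rotate 270° → (4, 8)
Step 2: Reflect across y-axis → (-4, 8)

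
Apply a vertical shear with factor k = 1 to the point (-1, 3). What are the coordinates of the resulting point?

Shear matrix for vertical shear with factor k = 1:
[[1, 0], [1, 1]]
Result: (-1, 3) → (-1, 2)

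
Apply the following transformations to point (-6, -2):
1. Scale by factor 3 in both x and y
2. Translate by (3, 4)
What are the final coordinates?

Step 1: Scale (-6, -2) by 3 → (-18, -6)
Step 2: Translate by (3, 4) → (-15, -2)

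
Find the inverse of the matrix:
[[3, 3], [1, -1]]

For [[a,b],[c,d]], inverse = (1/det)·[[d,-b],[-c,a]]
det = (3)(-1) - (3)(1) = -3 - 3 = -6
Inverse = (1/-6)·[[-1, -3], [-1, 3]]
= [[1/6, 1/2], [1/6, -1/2]]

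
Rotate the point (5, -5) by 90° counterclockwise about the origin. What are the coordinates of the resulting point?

Rotation matrix for 90°: [[cos 90°, -sin 90°], [sin 90°, cos 90°]] = [[0, -1], [1, 0]]
[[0, -1], [1, 0]] × [5, -5]ᵀ = [5, 5]ᵀ
Result: (5, 5)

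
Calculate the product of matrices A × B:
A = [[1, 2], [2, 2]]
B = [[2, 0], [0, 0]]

Matrix multiplication:
C[0][0] = 1×2 + 2×0 = 2
C[0][1] = 1×0 + 2×0 = 0
C[1][0] = 2×2 + 2×0 = 4
C[1][1] = 2×0 + 2×0 = 0
Result: [[2, 0], [4, 0]]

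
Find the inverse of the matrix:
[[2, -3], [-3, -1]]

For [[a,b],[c,d]], inverse = (1/det)·[[d,-b],[-c,a]]
det = (2)(-1) - (-3)(-3) = -2 - 9 = -11
Inverse = (1/-11)·[[-1, 3], [3, 2]]
= [[1/11, -3/11], [-3/11, -2/11]]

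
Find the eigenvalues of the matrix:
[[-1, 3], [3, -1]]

Characteristic equation: det(A - λI) = 0
λ² - (trace)λ + (det) = 0
trace = -1 + -1 = -2, det = (-1)(-1) - (3)(3) = -8
λ² - (-2)λ + (-8) = 0
λ = (-2 ± √((-2)² - 4·(-8))) / 2 = (-2 ± √36) / 2
Solving: λ = -4, 2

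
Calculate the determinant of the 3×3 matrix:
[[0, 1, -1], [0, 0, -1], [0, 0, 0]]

Expansion along first row:
det = 0·det([[0,-1],[0,0]]) - 1·det([[0,-1],[0,0]]) + -1·det([[0,0],[0,0]])
    = 0·(0·0 - -1·0) - 1·(0·0 - -1·0) + -1·(0·0 - 0·0)
    = 0·0 - 1·0 + -1·0
    = 0 + 0 + 0 = 0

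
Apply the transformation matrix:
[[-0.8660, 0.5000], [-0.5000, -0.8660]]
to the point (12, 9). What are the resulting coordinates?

Matrix multiplication:
[[-0.8660, 0.5000], [-0.5000, -0.8660]] × [12, 9]ᵀ
= [(-0.8660)(12) + (0.5000)(9), (-0.5000)(12) + (-0.8660)(9)]ᵀ
= [-5.8920, -13.7940]ᵀ
Result: (-5.8920, -13.7940)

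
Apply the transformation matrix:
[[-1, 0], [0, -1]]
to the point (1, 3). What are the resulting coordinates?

Matrix multiplication:
[[-1, 0], [0, -1]] × [1, 3]ᵀ
= [(-1)(1) + (0)(3), (0)(1) + (-1)(3)]ᵀ
= [-1, -3]ᵀ
Result: (-1, -3)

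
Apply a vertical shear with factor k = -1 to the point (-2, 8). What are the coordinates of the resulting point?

Shear matrix for vertical shear with factor k = -1:
[[1, 0], [-1, 1]]
Result: (-2, 8) → (-2, 10)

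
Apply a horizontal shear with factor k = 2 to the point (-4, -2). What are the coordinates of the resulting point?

Shear matrix for horizontal shear with factor k = 2:
[[1, 2], [0, 1]]
Result: (-4, -2) → (-8, -2)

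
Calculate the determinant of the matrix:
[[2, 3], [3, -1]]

For a 2×2 matrix [[a, b], [c, d]], det = ad - bc
det = (2)(-1) - (3)(3) = -2 - 9 = -11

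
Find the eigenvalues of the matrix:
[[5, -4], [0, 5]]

Characteristic equation: det(A - λI) = 0
λ² - (trace)λ + (det) = 0
trace = 5 + 5 = 10, det = (5)(5) - (-4)(0) = 25
λ² - (10)λ + (25) = 0
λ = (10 ± √((10)² - 4·(25))) / 2 = (10 ± √0) / 2
Solving: λ = 5, 5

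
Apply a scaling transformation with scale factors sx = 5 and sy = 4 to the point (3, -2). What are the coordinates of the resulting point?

Scaling matrix:
[[5, 0], [0, 4]]
Result: (3 × 5, -2 × 4) = (15, -8)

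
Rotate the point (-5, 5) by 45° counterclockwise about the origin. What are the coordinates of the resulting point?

Rotation matrix for 45°: [[cos 45°, -sin 45°], [sin 45°, cos 45°]] ≈ [[0.707107, -0.707107], [0.707107, 0.707107]]
[[0.707107, -0.707107], [0.707107, 0.707107]] × [-5, 5]ᵀ ≈ [-7.0711, 0]ᵀ
Result: (-7.0711, 0)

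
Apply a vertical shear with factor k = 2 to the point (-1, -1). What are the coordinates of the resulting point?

Shear matrix for vertical shear with factor k = 2:
[[1, 0], [2, 1]]
Result: (-1, -1) → (-1, -3)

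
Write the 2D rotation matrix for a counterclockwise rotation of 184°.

Rotation matrix formula: [[cos θ, -sin θ], [sin θ, cos θ]]
For θ = 184°:
cos(184°) = -0.9976
sin(184°) = -0.0698
Result: [[-0.9976, 0.0698], [-0.0698, -0.9976]]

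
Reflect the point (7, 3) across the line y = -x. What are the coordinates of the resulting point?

Reflection across line y = -x: (7, 3) → (-3, -7)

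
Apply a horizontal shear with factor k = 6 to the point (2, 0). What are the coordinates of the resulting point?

Shear matrix for horizontal shear with factor k = 6:
[[1, 6], [0, 1]]
Result: (2, 0) → (2, 0)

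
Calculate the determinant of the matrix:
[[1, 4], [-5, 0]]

For a 2×2 matrix [[a, b], [c, d]], det = ad - bc
det = (1)(0) - (4)(-5) = 0 - -20 = 20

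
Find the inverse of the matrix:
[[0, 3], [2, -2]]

For [[a,b],[c,d]], inverse = (1/det)·[[d,-b],[-c,a]]
det = (0)(-2) - (3)(2) = 0 - 6 = -6
Inverse = (1/-6)·[[-2, -3], [-2, 0]]
= [[1/3, 1/2], [1/3, 0]]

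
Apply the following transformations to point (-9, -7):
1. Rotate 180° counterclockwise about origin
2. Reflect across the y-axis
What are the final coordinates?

Step 1: Rotate 180° → (9, 7)
Step 2: Reflect across y-axis → (-9, 7)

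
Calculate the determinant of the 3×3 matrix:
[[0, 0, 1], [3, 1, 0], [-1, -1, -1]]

Expansion along first row:
det = 0·det([[1,0],[-1,-1]]) - 0·det([[3,0],[-1,-1]]) + 1·det([[3,1],[-1,-1]])
    = 0·(1·-1 - 0·-1) - 0·(3·-1 - 0·-1) + 1·(3·-1 - 1·-1)
    = 0·-1 - 0·-3 + 1·-2
    = 0 + 0 + -2 = -2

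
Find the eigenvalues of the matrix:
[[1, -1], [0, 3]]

Characteristic equation: det(A - λI) = 0
λ² - (trace)λ + (det) = 0
trace = 1 + 3 = 4, det = (1)(3) - (-1)(0) = 3
λ² - (4)λ + (3) = 0
λ = (4 ± √((4)² - 4·(3))) / 2 = (4 ± √4) / 2
Solving: λ = 1, 3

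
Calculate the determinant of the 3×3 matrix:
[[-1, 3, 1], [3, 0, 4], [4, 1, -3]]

Expansion along first row:
det = -1·det([[0,4],[1,-3]]) - 3·det([[3,4],[4,-3]]) + 1·det([[3,0],[4,1]])
    = -1·(0·-3 - 4·1) - 3·(3·-3 - 4·4) + 1·(3·1 - 0·4)
    = -1·-4 - 3·-25 + 1·3
    = 4 + 75 + 3 = 82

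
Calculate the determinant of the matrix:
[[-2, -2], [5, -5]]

For a 2×2 matrix [[a, b], [c, d]], det = ad - bc
det = (-2)(-5) - (-2)(5) = 10 - -10 = 20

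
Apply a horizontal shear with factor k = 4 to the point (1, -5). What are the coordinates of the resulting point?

Shear matrix for horizontal shear with factor k = 4:
[[1, 4], [0, 1]]
Result: (1, -5) → (-19, -5)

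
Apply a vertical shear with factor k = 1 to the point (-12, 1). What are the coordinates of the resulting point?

Shear matrix for vertical shear with factor k = 1:
[[1, 0], [1, 1]]
Result: (-12, 1) → (-12, -11)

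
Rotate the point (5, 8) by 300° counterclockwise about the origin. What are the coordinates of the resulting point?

Rotation matrix for 300°: [[cos 300°, -sin 300°], [sin 300°, cos 300°]] ≈ [[0.500000, 0.866025], [-0.866025, 0.500000]]
[[0.500000, 0.866025], [-0.866025, 0.500000]] × [5, 8]ᵀ ≈ [9.4282, -0.3301]ᵀ
Result: (9.4282, -0.3301)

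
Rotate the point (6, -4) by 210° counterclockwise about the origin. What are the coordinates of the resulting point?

Rotation matrix for 210°: [[cos 210°, -sin 210°], [sin 210°, cos 210°]] ≈ [[-0.866025, 0.500000], [-0.500000, -0.866025]]
[[-0.866025, 0.500000], [-0.500000, -0.866025]] × [6, -4]ᵀ ≈ [-7.1962, 0.4641]ᵀ
Result: (-7.1962, 0.4641)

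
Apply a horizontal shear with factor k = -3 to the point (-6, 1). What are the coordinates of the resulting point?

Shear matrix for horizontal shear with factor k = -3:
[[1, -3], [0, 1]]
Result: (-6, 1) → (-9, 1)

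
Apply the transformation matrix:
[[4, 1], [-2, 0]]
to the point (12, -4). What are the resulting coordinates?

Matrix multiplication:
[[4, 1], [-2, 0]] × [12, -4]ᵀ
= [(4)(12) + (1)(-4), (-2)(12) + (0)(-4)]ᵀ
= [44, -24]ᵀ
Result: (44, -24)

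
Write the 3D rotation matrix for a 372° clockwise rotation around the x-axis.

Rotation matrix for clockwise 372° around x-axis:
A clockwise rotation by 372° is a counterclockwise rotation by -372°.
cos(-372°) = 0.9781, sin(-372°) = -0.2079
Result: [[1, 0, 0], [0, 0.9781, 0.2079], [0, -0.2079, 0.9781]]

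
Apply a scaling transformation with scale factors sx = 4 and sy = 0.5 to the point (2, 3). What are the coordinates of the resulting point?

Scaling matrix:
[[4, 0], [0, 0.50]]
Result: (2 × 4, 3 × 0.5) = (8, 1.5)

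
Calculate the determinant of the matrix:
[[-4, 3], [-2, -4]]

For a 2×2 matrix [[a, b], [c, d]], det = ad - bc
det = (-4)(-4) - (3)(-2) = 16 - -6 = 22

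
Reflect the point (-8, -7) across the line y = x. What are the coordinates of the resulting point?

Reflection across line y = x: (-8, -7) → (-7, -8)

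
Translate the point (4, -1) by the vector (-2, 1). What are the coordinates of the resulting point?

Translation by (-2, 1) (homogeneous matrix [[1, 0, -2], [0, 1, 1], [0, 0, 1]]):
x' = 4 + -2 = 2
y' = -1 + 1 = 0
Result: (2, 0)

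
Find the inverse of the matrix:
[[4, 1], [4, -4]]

For [[a,b],[c,d]], inverse = (1/det)·[[d,-b],[-c,a]]
det = (4)(-4) - (1)(4) = -16 - 4 = -20
Inverse = (1/-20)·[[-4, -1], [-4, 4]]
= [[1/5, 1/20], [1/5, -1/5]]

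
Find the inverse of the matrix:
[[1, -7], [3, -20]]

For [[a,b],[c,d]], inverse = (1/det)·[[d,-b],[-c,a]]
det = (1)(-20) - (-7)(3) = -20 - -21 = 1
Inverse = [[-20, 7], [-3, 1]]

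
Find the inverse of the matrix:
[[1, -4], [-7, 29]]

For [[a,b],[c,d]], inverse = (1/det)·[[d,-b],[-c,a]]
det = (1)(29) - (-4)(-7) = 29 - 28 = 1
Inverse = [[29, 4], [7, 1]]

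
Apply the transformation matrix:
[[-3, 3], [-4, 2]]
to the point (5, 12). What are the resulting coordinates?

Matrix multiplication:
[[-3, 3], [-4, 2]] × [5, 12]ᵀ
= [(-3)(5) + (3)(12), (-4)(5) + (2)(12)]ᵀ
= [21, 4]ᵀ
Result: (21, 4)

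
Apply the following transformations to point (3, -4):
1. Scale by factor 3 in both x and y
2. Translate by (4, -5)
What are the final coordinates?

Step 1: Scale (3, -4) by 3 → (9, -12)
Step 2: Translate by (4, -5) → (13, -17)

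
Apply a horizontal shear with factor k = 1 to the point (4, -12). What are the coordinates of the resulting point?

Shear matrix for horizontal shear with factor k = 1:
[[1, 1], [0, 1]]
Result: (4, -12) → (-8, -12)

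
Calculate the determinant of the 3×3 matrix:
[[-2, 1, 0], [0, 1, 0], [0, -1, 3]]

Expansion along first row:
det = -2·det([[1,0],[-1,3]]) - 1·det([[0,0],[0,3]]) + 0·det([[0,1],[0,-1]])
    = -2·(1·3 - 0·-1) - 1·(0·3 - 0·0) + 0·(0·-1 - 1·0)
    = -2·3 - 1·0 + 0·0
    = -6 + 0 + 0 = -6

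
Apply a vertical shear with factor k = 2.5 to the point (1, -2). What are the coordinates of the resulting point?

Shear matrix for vertical shear with factor k = 2.5:
[[1, 0], [2.50, 1]]
Result: (1, -2) → (1, 0.5)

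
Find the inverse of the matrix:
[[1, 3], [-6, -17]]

For [[a,b],[c,d]], inverse = (1/det)·[[d,-b],[-c,a]]
det = (1)(-17) - (3)(-6) = -17 - -18 = 1
Inverse = [[-17, -3], [6, 1]]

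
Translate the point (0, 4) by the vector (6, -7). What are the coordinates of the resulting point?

Translation by (6, -7) (homogeneous matrix [[1, 0, 6], [0, 1, -7], [0, 0, 1]]):
x' = 0 + 6 = 6
y' = 4 + -7 = -3
Result: (6, -3)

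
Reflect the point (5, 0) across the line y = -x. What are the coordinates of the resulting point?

Reflection across line y = -x: (5, 0) → (0, -5)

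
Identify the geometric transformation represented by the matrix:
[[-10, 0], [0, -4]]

This matrix represents: non-uniform scaling by sx = -10, sy = -4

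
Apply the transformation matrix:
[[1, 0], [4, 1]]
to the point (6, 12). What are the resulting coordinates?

Matrix multiplication:
[[1, 0], [4, 1]] × [6, 12]ᵀ
= [(1)(6) + (0)(12), (4)(6) + (1)(12)]ᵀ
= [6, 36]ᵀ
Result: (6, 36)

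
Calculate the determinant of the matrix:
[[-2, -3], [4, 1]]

For a 2×2 matrix [[a, b], [c, d]], det = ad - bc
det = (-2)(1) - (-3)(4) = -2 - -12 = 10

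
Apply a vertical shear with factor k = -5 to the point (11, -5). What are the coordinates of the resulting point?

Shear matrix for vertical shear with factor k = -5:
[[1, 0], [-5, 1]]
Result: (11, -5) → (11, -60)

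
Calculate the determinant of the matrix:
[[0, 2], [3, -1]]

For a 2×2 matrix [[a, b], [c, d]], det = ad - bc
det = (0)(-1) - (2)(3) = 0 - 6 = -6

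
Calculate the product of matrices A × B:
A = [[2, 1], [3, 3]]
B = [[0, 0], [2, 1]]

Matrix multiplication:
C[0][0] = 2×0 + 1×2 = 2
C[0][1] = 2×0 + 1×1 = 1
C[1][0] = 3×0 + 3×2 = 6
C[1][1] = 3×0 + 3×1 = 3
Result: [[2, 1], [6, 3]]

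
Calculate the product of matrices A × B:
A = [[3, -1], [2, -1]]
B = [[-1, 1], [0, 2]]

Matrix multiplication:
C[0][0] = 3×-1 + -1×0 = -3
C[0][1] = 3×1 + -1×2 = 1
C[1][0] = 2×-1 + -1×0 = -2
C[1][1] = 2×1 + -1×2 = 0
Result: [[-3, 1], [-2, 0]]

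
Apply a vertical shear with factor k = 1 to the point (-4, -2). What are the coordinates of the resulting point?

Shear matrix for vertical shear with factor k = 1:
[[1, 0], [1, 1]]
Result: (-4, -2) → (-4, -6)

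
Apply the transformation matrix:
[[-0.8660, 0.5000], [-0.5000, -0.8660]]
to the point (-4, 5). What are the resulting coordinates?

Matrix multiplication:
[[-0.8660, 0.5000], [-0.5000, -0.8660]] × [-4, 5]ᵀ
= [(-0.8660)(-4) + (0.5000)(5), (-0.5000)(-4) + (-0.8660)(5)]ᵀ
= [5.9640, -2.3300]ᵀ
Result: (5.9640, -2.3300)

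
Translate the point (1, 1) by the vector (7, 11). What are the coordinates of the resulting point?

Translation by (7, 11) (homogeneous matrix [[1, 0, 7], [0, 1, 11], [0, 0, 1]]):
x' = 1 + 7 = 8
y' = 1 + 11 = 12
Result: (8, 12)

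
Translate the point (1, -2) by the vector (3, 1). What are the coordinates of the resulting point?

Translation by (3, 1) (homogeneous matrix [[1, 0, 3], [0, 1, 1], [0, 0, 1]]):
x' = 1 + 3 = 4
y' = -2 + 1 = -1
Result: (4, -1)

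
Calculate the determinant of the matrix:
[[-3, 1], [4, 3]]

For a 2×2 matrix [[a, b], [c, d]], det = ad - bc
det = (-3)(3) - (1)(4) = -9 - 4 = -13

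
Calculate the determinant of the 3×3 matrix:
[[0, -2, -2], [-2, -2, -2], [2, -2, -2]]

Expansion along first row:
det = 0·det([[-2,-2],[-2,-2]]) - -2·det([[-2,-2],[2,-2]]) + -2·det([[-2,-2],[2,-2]])
    = 0·(-2·-2 - -2·-2) - -2·(-2·-2 - -2·2) + -2·(-2·-2 - -2·2)
    = 0·0 - -2·8 + -2·8
    = 0 + 16 + -16 = 0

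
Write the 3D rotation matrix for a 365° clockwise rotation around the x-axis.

Rotation matrix for clockwise 365° around x-axis:
A clockwise rotation by 365° is a counterclockwise rotation by -365°.
cos(-365°) = 0.9962, sin(-365°) = -0.0872
Result: [[1, 0, 0], [0, 0.9962, 0.0872], [0, -0.0872, 0.9962]]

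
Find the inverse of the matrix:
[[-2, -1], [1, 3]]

For [[a,b],[c,d]], inverse = (1/det)·[[d,-b],[-c,a]]
det = (-2)(3) - (-1)(1) = -6 - -1 = -5
Inverse = (1/-5)·[[3, 1], [-1, -2]]
= [[-3/5, -1/5], [1/5, 2/5]]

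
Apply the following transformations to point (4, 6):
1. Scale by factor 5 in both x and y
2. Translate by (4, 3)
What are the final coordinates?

Step 1: Scale (4, 6) by 5 → (20, 30)
Step 2: Translate by (4, 3) → (24, 33)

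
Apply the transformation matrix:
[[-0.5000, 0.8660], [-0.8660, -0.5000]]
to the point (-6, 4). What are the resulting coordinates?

Matrix multiplication:
[[-0.5000, 0.8660], [-0.8660, -0.5000]] × [-6, 4]ᵀ
= [(-0.5000)(-6) + (0.8660)(4), (-0.8660)(-6) + (-0.5000)(4)]ᵀ
= [6.4640, 3.1960]ᵀ
Result: (6.4640, 3.1960)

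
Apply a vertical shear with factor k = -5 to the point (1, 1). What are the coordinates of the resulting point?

Shear matrix for vertical shear with factor k = -5:
[[1, 0], [-5, 1]]
Result: (1, 1) → (1, -4)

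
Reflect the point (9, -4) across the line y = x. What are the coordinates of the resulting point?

Reflection across line y = x: (9, -4) → (-4, 9)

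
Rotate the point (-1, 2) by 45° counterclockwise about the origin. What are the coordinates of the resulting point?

Rotation matrix for 45°: [[cos 45°, -sin 45°], [sin 45°, cos 45°]] ≈ [[0.707107, -0.707107], [0.707107, 0.707107]]
[[0.707107, -0.707107], [0.707107, 0.707107]] × [-1, 2]ᵀ ≈ [-2.1213, 0.7071]ᵀ
Result: (-2.1213, 0.7071)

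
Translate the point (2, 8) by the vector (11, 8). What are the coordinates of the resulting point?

Translation by (11, 8) (homogeneous matrix [[1, 0, 11], [0, 1, 8], [0, 0, 1]]):
x' = 2 + 11 = 13
y' = 8 + 8 = 16
Result: (13, 16)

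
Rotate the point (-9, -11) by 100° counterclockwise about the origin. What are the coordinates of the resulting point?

Rotation matrix for 100°: [[cos 100°, -sin 100°], [sin 100°, cos 100°]] ≈ [[-0.173648, -0.984808], [0.984808, -0.173648]]
[[-0.173648, -0.984808], [0.984808, -0.173648]] × [-9, -11]ᵀ ≈ [12.3957, -6.9531]ᵀ
Result: (12.3957, -6.9531)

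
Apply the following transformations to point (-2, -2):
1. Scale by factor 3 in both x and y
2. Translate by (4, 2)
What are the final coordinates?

Step 1: Scale (-2, -2) by 3 → (-6, -6)
Step 2: Translate by (4, 2) → (-2, -4)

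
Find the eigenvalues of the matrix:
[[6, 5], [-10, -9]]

Characteristic equation: det(A - λI) = 0
λ² - (trace)λ + (det) = 0
trace = 6 + -9 = -3, det = (6)(-9) - (5)(-10) = -4
λ² - (-3)λ + (-4) = 0
λ = (-3 ± √((-3)² - 4·(-4))) / 2 = (-3 ± √25) / 2
Solving: λ = -4, 1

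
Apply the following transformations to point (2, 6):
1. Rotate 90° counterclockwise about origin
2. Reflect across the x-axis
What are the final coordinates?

Step 1: Rotate 90° → (-6, 2)
Step 2: Reflect across x-axis → (-6, -2)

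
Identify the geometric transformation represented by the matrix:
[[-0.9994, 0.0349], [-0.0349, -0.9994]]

This matrix represents: rotation by 182° counterclockwise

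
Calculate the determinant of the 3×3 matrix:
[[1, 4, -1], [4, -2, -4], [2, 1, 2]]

Expansion along first row:
det = 1·det([[-2,-4],[1,2]]) - 4·det([[4,-4],[2,2]]) + -1·det([[4,-2],[2,1]])
    = 1·(-2·2 - -4·1) - 4·(4·2 - -4·2) + -1·(4·1 - -2·2)
    = 1·0 - 4·16 + -1·8
    = 0 + -64 + -8 = -72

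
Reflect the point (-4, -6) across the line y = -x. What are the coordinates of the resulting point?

Reflection across line y = -x: (-4, -6) → (6, 4)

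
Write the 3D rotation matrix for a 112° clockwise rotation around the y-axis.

Rotation matrix for clockwise 112° around y-axis:
A clockwise rotation by 112° is a counterclockwise rotation by -112°.
cos(-112°) = -0.3746, sin(-112°) = -0.9272
Result: [[-0.3746, 0, -0.9272], [0, 1, 0], [0.9272, 0, -0.3746]]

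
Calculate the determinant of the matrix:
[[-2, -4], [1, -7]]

For a 2×2 matrix [[a, b], [c, d]], det = ad - bc
det = (-2)(-7) - (-4)(1) = 14 - -4 = 18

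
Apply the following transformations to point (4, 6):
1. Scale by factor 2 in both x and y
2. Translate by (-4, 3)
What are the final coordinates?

Step 1: Scale (4, 6) by 2 → (8, 12)
Step 2: Translate by (-4, 3) → (4, 15)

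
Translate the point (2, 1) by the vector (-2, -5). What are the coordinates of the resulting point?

Translation by (-2, -5) (homogeneous matrix [[1, 0, -2], [0, 1, -5], [0, 0, 1]]):
x' = 2 + -2 = 0
y' = 1 + -5 = -4
Result: (0, -4)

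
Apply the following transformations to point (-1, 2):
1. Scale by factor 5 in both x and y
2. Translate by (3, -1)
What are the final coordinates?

Step 1: Scale (-1, 2) by 5 → (-5, 10)
Step 2: Translate by (3, -1) → (-2, 9)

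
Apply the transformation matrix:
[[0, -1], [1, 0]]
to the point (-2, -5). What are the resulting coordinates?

Matrix multiplication:
[[0, -1], [1, 0]] × [-2, -5]ᵀ
= [(0)(-2) + (-1)(-5), (1)(-2) + (0)(-5)]ᵀ
= [5, -2]ᵀ
Result: (5, -2)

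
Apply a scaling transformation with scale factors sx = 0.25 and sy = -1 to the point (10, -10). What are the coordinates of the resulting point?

Scaling matrix:
[[0.25, 0], [0, -1]]
Result: (10 × 0.25, -10 × -1) = (2.5, 10)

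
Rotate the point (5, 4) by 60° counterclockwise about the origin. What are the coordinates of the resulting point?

Rotation matrix for 60°: [[cos 60°, -sin 60°], [sin 60°, cos 60°]] ≈ [[0.500000, -0.866025], [0.866025, 0.500000]]
[[0.500000, -0.866025], [0.866025, 0.500000]] × [5, 4]ᵀ ≈ [-0.9641, 6.3301]ᵀ
Result: (-0.9641, 6.3301)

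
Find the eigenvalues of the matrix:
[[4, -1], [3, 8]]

Characteristic equation: det(A - λI) = 0
λ² - (trace)λ + (det) = 0
trace = 4 + 8 = 12, det = (4)(8) - (-1)(3) = 35
λ² - (12)λ + (35) = 0
λ = (12 ± √((12)² - 4·(35))) / 2 = (12 ± √4) / 2
Solving: λ = 5, 7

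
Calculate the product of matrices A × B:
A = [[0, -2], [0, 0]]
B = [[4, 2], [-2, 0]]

Matrix multiplication:
C[0][0] = 0×4 + -2×-2 = 4
C[0][1] = 0×2 + -2×0 = 0
C[1][0] = 0×4 + 0×-2 = 0
C[1][1] = 0×2 + 0×0 = 0
Result: [[4, 0], [0, 0]]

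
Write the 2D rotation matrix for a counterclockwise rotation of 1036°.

Rotation matrix formula: [[cos θ, -sin θ], [sin θ, cos θ]]
For θ = 1036°:
cos(1036°) = 0.7193
sin(1036°) = -0.6947
Result: [[0.7193, 0.6947], [-0.6947, 0.7193]]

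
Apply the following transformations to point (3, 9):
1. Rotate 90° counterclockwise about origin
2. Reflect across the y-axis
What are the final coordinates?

Step 1: Rotate 90° → (-9, 3)
Step 2: Reflect across y-axis → (9, 3)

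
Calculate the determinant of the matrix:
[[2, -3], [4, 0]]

For a 2×2 matrix [[a, b], [c, d]], det = ad - bc
det = (2)(0) - (-3)(4) = 0 - -12 = 12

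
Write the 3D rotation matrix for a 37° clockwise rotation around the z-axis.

Rotation matrix for clockwise 37° around z-axis:
A clockwise rotation by 37° is a counterclockwise rotation by -37°.
cos(-37°) = 0.7986, sin(-37°) = -0.6018
Result: [[0.7986, 0.6018, 0], [-0.6018, 0.7986, 0], [0, 0, 1]]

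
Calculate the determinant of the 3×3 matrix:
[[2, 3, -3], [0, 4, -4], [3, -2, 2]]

Expansion along first row:
det = 2·det([[4,-4],[-2,2]]) - 3·det([[0,-4],[3,2]]) + -3·det([[0,4],[3,-2]])
    = 2·(4·2 - -4·-2) - 3·(0·2 - -4·3) + -3·(0·-2 - 4·3)
    = 2·0 - 3·12 + -3·-12
    = 0 + -36 + 36 = 0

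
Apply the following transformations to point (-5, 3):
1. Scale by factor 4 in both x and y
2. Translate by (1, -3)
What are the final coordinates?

Step 1: Scale (-5, 3) by 4 → (-20, 12)
Step 2: Translate by (1, -3) → (-19, 9)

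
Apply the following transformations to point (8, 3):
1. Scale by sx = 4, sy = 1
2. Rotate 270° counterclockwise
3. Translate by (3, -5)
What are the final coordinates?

Step 1: Scale → (32, 3)
Step 2: Rotate 270° → (3, -32)
Step 3: Translate → (6, -37)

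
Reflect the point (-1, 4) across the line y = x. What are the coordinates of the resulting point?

Reflection across line y = x: (-1, 4) → (4, -1)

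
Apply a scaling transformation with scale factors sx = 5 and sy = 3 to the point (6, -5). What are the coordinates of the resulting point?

Scaling matrix:
[[5, 0], [0, 3]]
Result: (6 × 5, -5 × 3) = (30, -15)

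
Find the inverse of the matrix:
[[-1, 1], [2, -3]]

For [[a,b],[c,d]], inverse = (1/det)·[[d,-b],[-c,a]]
det = (-1)(-3) - (1)(2) = 3 - 2 = 1
Inverse = [[-3, -1], [-2, -1]]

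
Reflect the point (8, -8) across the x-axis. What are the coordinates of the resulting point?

Reflection across x-axis: (8, -8) → (8, 8)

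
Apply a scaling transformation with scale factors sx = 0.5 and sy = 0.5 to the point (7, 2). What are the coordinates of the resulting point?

Scaling matrix:
[[0.50, 0], [0, 0.50]]
Result: (7 × 0.5, 2 × 0.5) = (3.5, 1)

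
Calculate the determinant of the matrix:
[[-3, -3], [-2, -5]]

For a 2×2 matrix [[a, b], [c, d]], det = ad - bc
det = (-3)(-5) - (-3)(-2) = 15 - 6 = 9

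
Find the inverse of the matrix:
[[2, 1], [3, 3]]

For [[a,b],[c,d]], inverse = (1/det)·[[d,-b],[-c,a]]
det = (2)(3) - (1)(3) = 6 - 3 = 3
Inverse = (1/3)·[[3, -1], [-3, 2]]
= [[1, -1/3], [-1, 2/3]]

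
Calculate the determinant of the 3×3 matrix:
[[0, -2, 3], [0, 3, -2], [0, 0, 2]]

Expansion along first row:
det = 0·det([[3,-2],[0,2]]) - -2·det([[0,-2],[0,2]]) + 3·det([[0,3],[0,0]])
    = 0·(3·2 - -2·0) - -2·(0·2 - -2·0) + 3·(0·0 - 3·0)
    = 0·6 - -2·0 + 3·0
    = 0 + 0 + 0 = 0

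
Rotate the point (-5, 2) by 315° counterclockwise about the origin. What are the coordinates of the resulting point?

Rotation matrix for 315°: [[cos 315°, -sin 315°], [sin 315°, cos 315°]] ≈ [[0.707107, 0.707107], [-0.707107, 0.707107]]
[[0.707107, 0.707107], [-0.707107, 0.707107]] × [-5, 2]ᵀ ≈ [-2.1213, 4.9497]ᵀ
Result: (-2.1213, 4.9497)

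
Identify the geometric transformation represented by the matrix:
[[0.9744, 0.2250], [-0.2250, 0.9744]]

This matrix represents: rotation by 347° counterclockwise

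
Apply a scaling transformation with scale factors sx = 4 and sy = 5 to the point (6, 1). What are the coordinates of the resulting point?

Scaling matrix:
[[4, 0], [0, 5]]
Result: (6 × 4, 1 × 5) = (24, 5)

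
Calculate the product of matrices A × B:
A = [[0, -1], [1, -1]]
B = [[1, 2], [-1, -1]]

Matrix multiplication:
C[0][0] = 0×1 + -1×-1 = 1
C[0][1] = 0×2 + -1×-1 = 1
C[1][0] = 1×1 + -1×-1 = 2
C[1][1] = 1×2 + -1×-1 = 3
Result: [[1, 1], [2, 3]]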